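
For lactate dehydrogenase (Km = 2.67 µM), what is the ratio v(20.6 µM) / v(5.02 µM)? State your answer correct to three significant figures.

1.36

Since Vmax cancels, v₂/v₁ = [S]₂(Km+[S]₁) / [S]₁(Km+[S]₂).
= 20.6×(2.67+5.02) / (5.02×(2.67+20.6)) = 158.4/116.8 = 1.36.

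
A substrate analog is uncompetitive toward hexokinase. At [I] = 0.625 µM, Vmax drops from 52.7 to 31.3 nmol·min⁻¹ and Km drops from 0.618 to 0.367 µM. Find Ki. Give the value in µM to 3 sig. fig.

Uncompetitive: Vmax,app = Vmax/α (and Km,app = Km/α) with α = 1 + [I]/Ki.
α = Vmax/Vmax,app = 52.7/31.3 = 1.684.
Ki = [I]/(α − 1) = 0.625/0.6837 = 0.914 µM.

0.914 µM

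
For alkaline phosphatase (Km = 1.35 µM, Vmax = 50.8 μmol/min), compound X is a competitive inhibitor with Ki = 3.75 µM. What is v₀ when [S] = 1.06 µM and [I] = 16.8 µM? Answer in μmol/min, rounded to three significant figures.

6.37 μmol/min

With α = 1 + [I]/Ki = 1 + 16.8/3.75 = 5.480, the competitive rate law is v = Vmax[S] / (αKm + [S]).
v = 50.8×1.06 / (5.480×1.35 + 1.06) = 53.85/8.458 = 6.37 μmol/min.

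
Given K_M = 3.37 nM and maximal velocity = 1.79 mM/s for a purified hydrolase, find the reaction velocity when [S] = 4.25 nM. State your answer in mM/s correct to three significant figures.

v = Vmax·[S]/(Km + [S]) = 1.79 × 4.25 / (3.37 + 4.25)
  = 7.608 / 7.620 = 0.998 mM/s.

0.998 mM/s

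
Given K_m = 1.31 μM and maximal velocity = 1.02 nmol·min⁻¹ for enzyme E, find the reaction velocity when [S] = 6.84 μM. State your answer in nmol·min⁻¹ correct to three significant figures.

[S]/(Km+[S]) = 6.84/8.150 = 0.8393, the fractional saturation.
v = 0.8393 × Vmax = 0.8393 × 1.02 = 0.856 nmol·min⁻¹.

0.856 nmol·min⁻¹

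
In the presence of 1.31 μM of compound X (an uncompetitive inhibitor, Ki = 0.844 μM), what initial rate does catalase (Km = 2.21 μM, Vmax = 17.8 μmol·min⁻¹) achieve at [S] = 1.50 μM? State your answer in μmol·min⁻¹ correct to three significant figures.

With α = 1 + [I]/Ki = 1 + 1.31/0.844 = 2.552, the uncompetitive rate law is v = (Vmax/α)·[S] / (Km/α + [S]).
v = (17.8/2.552)×1.50 / (2.21/2.552 + 1.50) = 10.46/2.366 = 4.42 μmol·min⁻¹.

4.42 μmol·min⁻¹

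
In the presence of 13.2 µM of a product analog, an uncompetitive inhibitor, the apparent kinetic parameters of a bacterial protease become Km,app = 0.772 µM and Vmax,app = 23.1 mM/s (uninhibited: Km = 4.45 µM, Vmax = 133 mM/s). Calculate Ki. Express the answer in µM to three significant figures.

Uncompetitive: Vmax,app = Vmax/α (and Km,app = Km/α) with α = 1 + [I]/Ki.
α = Vmax/Vmax,app = 133/23.1 = 5.758.
Since α = 1 + [I]/Ki, [I]/Ki = 5.758 − 1 = 4.758 and Ki = 13.2/4.758 = 2.77 µM.

2.77 µM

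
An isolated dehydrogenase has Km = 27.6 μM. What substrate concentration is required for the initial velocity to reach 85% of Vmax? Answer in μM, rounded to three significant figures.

156 μM

v/Vmax = [S]/(Km+[S]) = 0.85, so [S] = Km·0.85/(1 − 0.85) = 27.6 × 5.667.
[S] = 156 μM.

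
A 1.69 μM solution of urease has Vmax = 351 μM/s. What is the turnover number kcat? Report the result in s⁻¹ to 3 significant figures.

kcat = Vmax/[E]total = 351 μM/s / 1.69 μM = 208 s⁻¹.

208 s⁻¹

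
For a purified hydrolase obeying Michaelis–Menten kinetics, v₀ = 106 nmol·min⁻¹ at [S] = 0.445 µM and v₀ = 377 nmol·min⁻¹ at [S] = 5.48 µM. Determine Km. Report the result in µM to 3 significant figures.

In reciprocal form, 1/v = (Km/Vmax)·(1/[S]) + 1/Vmax. The two points give (1/[S], 1/v) = (2.247, 0.009434) and (0.1825, 0.002653).
Slope = (0.009434 − 0.002653)/(2.247 − 0.1825) = 0.003284; intercept = 0.009434 − 0.003284×2.247 = 0.002053.
Vmax = 1/intercept = 487 nmol·min⁻¹; Km = slope × Vmax = 0.003284 × 487 = 1.60 µM.

1.60 µM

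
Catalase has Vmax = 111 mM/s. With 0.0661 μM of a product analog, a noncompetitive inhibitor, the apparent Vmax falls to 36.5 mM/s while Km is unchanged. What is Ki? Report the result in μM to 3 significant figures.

Noncompetitive: Vmax,app = Vmax/α with α = 1 + [I]/Ki.
α = Vmax/Vmax,app = 111/36.5 = 3.041.
Since α = 1 + [I]/Ki, [I]/Ki = 3.041 − 1 = 2.041 and Ki = 0.0661/2.041 = 0.0324 μM.

0.0324 μM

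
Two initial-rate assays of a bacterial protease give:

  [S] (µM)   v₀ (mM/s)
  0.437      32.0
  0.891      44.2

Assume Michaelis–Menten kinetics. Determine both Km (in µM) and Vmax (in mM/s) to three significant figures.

Km = 0.517 µM; Vmax = 69.8 mM/s

In reciprocal form, 1/v = (Km/Vmax)·(1/[S]) + 1/Vmax. The two points give (1/[S], 1/v) = (2.288, 0.03125) and (1.122, 0.02262).
Slope = (0.03125 − 0.02262)/(2.288 − 1.122) = 0.007398; intercept = 0.03125 − 0.007398×2.288 = 0.01432.
Vmax = 1/intercept = 69.8 mM/s; Km = slope × Vmax = 0.007398 × 69.8 = 0.517 µM.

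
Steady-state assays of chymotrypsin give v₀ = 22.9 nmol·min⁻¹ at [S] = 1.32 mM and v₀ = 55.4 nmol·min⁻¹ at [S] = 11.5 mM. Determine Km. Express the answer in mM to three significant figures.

2.59 mM

From v = Vmax[S]/(Km+[S]), each point gives Vmax = v(Km+[S])/[S].
Equating: 22.9(Km+1.32)/1.32 = 55.4(Km+11.5)/11.5.
17.35·Km + 22.9 = 4.817·Km + 55.4, so (17.35 − 4.817)·Km = 55.4 − 22.9.
Km = 32.50/12.53 = 2.59 mM; then Vmax = 22.9(2.59+1.32)/1.32 = 67.9 nmol·min⁻¹.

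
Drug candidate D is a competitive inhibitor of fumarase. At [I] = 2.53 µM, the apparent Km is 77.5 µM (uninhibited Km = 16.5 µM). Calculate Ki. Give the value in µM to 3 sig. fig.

Competitive: Km,app = α·Km with α = 1 + [I]/Ki.
α = Km,app/Km = 77.5/16.5 = 4.697.
Ki = [I]/(α − 1) = 2.53/3.697 = 0.684 µM.

0.684 µM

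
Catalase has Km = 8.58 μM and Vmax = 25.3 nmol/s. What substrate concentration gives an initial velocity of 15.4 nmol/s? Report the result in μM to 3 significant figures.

Rearranging v = Vmax[S]/(Km+[S]) gives [S] = Km·v/(Vmax − v).
[S] = 8.58 × 15.4 / (25.3 − 15.4) = 132.1/9.900 = 13.3 μM.

13.3 μM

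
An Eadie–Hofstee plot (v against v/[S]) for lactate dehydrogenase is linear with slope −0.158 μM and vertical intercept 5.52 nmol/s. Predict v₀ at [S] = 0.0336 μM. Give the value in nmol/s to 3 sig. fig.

In the Eadie–Hofstee form v = Vmax − Km·(v/[S]), the slope is −Km and the intercept is Vmax, so Km = 0.158 μM and Vmax = 5.52 nmol/s.
v = 5.52 × 0.0336/(0.158 + 0.0336) = 0.968 nmol/s.

0.968 nmol/s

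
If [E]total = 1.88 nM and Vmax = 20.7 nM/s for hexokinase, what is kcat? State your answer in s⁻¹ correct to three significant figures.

11.0 s⁻¹

kcat = Vmax/[E]total = 20.7 nM/s / 1.88 nM = 11.0 s⁻¹.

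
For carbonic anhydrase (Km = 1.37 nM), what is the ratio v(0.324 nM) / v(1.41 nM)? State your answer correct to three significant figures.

The fractional saturations are [S]/(Km+[S]) = 1.41/2.780 = 0.5072 and 0.324/1.694 = 0.1913.
v₂/v₁ is just their ratio: 0.1913/0.5072 = 0.377.

0.377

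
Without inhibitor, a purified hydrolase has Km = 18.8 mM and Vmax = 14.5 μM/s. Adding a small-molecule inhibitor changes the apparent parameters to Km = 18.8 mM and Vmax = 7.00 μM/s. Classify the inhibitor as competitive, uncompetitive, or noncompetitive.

Vmax decreases (14.5 → 7.00 μM/s) while Km is unchanged — pure noncompetitive inhibition.

noncompetitive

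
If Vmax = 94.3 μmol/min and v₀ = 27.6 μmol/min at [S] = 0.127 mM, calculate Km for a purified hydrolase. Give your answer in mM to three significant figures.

0.307 mM

v/Vmax = 27.6/94.3 = 0.2927 = [S]/(Km+[S]).
So Km + [S] = [S]/0.2927 = 0.4339 mM, giving Km = 0.4339 − 0.127 = 0.307 mM.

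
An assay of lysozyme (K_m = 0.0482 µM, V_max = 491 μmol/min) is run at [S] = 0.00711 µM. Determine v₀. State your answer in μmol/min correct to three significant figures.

63.1 μmol/min

[S]/(Km+[S]) = 0.00711/0.05531 = 0.1285, the fractional saturation.
v = 0.1285 × Vmax = 0.1285 × 491 = 63.1 μmol/min.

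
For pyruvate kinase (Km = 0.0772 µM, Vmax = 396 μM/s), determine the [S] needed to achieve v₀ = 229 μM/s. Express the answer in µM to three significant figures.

The required fractional saturation is v/Vmax = 229/396 = 0.5783.
Then [S]/(Km+[S]) = 0.5783 ⇒ [S] = 0.0772 × 0.5783/(1 − 0.5783) = 0.106 µM.

0.106 µM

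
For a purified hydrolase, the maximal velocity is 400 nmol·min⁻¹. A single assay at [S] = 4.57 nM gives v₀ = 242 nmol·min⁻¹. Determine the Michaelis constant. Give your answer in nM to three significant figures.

From v = Vmax[S]/(Km+[S]), Km = [S](Vmax − v)/v.
Km = 4.57 × (400 − 242) / 242 = 722.1/242 = 2.98 nM.

2.98 nM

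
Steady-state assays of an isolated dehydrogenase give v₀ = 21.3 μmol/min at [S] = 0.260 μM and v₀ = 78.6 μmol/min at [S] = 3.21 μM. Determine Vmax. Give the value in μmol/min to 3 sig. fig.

103 μmol/min

In reciprocal form, 1/v = (Km/Vmax)·(1/[S]) + 1/Vmax. The two points give (1/[S], 1/v) = (3.846, 0.04695) and (0.3115, 0.01272).
Slope = (0.04695 − 0.01272)/(3.846 − 0.3115) = 0.009683; intercept = 0.04695 − 0.009683×3.846 = 0.009706.
Vmax = 1/intercept = 103 μmol/min; Km = slope × Vmax = 0.009683 × 103 = 0.998 μM.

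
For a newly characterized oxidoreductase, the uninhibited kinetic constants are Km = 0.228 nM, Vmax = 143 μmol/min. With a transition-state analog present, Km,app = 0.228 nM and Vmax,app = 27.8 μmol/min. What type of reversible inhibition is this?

Vmax decreases (143 → 27.8 μmol/min) while Km is unchanged — pure noncompetitive inhibition.

noncompetitive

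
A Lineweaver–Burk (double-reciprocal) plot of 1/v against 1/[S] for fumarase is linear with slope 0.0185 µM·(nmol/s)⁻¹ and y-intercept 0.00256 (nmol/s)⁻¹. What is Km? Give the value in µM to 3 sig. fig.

7.23 µM

y-intercept = 1/Vmax ⇒ Vmax = 391 nmol/s; slope = Km/Vmax ⇒ Km = slope × Vmax.
Km = 0.0185 × 391 = 7.23 µM.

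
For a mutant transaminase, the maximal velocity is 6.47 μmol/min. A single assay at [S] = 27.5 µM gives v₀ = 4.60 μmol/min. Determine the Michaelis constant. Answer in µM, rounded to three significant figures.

v/Vmax = 4.60/6.47 = 0.7110 = [S]/(Km+[S]).
So Km + [S] = [S]/0.7110 = 38.68 µM, giving Km = 38.68 − 27.5 = 11.2 µM.

11.2 µM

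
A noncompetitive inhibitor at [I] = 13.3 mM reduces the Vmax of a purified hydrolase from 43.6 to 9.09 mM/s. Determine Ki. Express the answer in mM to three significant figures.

Noncompetitive: Vmax,app = Vmax/α with α = 1 + [I]/Ki.
α = Vmax/Vmax,app = 43.6/9.09 = 4.796.
Ki = [I]/(α − 1) = 13.3/3.796 = 3.50 mM.

3.50 mM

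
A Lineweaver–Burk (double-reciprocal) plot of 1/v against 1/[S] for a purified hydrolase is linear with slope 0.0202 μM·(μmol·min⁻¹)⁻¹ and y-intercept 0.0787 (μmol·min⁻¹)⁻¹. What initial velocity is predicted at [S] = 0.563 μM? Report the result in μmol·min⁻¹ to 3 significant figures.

The y-intercept is 1/Vmax, so Vmax = 1/0.0787 = 12.7 μmol·min⁻¹.
The slope is Km/Vmax, so Km = 0.0202 × 12.7 = 0.257 μM.
Then v = 12.7 × 0.563/(0.257 + 0.563) = 8.73 μmol·min⁻¹.

8.73 μmol·min⁻¹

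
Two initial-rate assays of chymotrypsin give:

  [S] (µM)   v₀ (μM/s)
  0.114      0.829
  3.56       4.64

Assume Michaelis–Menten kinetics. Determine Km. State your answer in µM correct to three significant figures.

0.639 µM

From v = Vmax[S]/(Km+[S]), each point gives Vmax = v(Km+[S])/[S].
Equating: 0.829(Km+0.114)/0.114 = 4.64(Km+3.56)/3.56.
7.272·Km + 0.829 = 1.303·Km + 4.64, so (7.272 − 1.303)·Km = 4.64 − 0.829.
Km = 3.811/5.969 = 0.639 µM; then Vmax = 0.829(0.639+0.114)/0.114 = 5.47 μM/s.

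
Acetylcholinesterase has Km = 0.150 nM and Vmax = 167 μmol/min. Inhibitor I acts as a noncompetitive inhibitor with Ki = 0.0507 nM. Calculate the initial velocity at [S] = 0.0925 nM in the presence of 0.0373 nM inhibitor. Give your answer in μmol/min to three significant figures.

36.7 μmol/min

α = 1 + [I]/Ki = 1 + 0.0373/0.0507 = 1.736.
For a noncompetitive inhibitor, Vmax is reduced to Vmax/α while Km is unchanged: Km,app = 0.150 nM, Vmax,app = 96.2 μmol/min.
v = Vmax,app·[S]/(Km,app + [S]) = 96.2 × 0.0925/(0.150 + 0.0925) = 36.7 μmol/min.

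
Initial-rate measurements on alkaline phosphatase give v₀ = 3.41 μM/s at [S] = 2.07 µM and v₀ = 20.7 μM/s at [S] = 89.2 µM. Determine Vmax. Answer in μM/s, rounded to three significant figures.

23.5 μM/s

From v = Vmax[S]/(Km+[S]), each point gives Vmax = v(Km+[S])/[S].
Equating: 3.41(Km+2.07)/2.07 = 20.7(Km+89.2)/89.2.
1.647·Km + 3.41 = 0.2321·Km + 20.7, so (1.647 − 0.2321)·Km = 20.7 − 3.41.
Km = 17.29/1.415 = 12.2 µM; then Vmax = 3.41(12.2+2.07)/2.07 = 23.5 μM/s.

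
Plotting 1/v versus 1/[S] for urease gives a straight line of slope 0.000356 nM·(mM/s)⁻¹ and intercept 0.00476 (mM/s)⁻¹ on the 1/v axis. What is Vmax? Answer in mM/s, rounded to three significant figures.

The y-intercept of a Lineweaver–Burk plot equals 1/Vmax, so Vmax = 1/0.00476 = 210 mM/s.

210 mM/s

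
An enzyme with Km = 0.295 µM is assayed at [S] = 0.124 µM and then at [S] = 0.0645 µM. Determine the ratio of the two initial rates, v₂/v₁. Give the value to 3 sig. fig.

Since Vmax cancels, v₂/v₁ = [S]₂(Km+[S]₁) / [S]₁(Km+[S]₂).
= 0.0645×(0.295+0.124) / (0.124×(0.295+0.0645)) = 0.02703/0.04458 = 0.606.

0.606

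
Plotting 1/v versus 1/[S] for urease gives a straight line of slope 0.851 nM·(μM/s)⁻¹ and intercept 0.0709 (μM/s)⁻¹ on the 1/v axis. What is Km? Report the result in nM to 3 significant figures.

y-intercept = 1/Vmax ⇒ Vmax = 14.1 μM/s; slope = Km/Vmax ⇒ Km = slope × Vmax.
Km = 0.851 × 14.1 = 12.0 nM.

12.0 nM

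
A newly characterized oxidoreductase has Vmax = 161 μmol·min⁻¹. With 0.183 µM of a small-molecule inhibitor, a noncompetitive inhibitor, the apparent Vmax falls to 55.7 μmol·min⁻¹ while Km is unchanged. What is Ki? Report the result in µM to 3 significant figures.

0.0968 µM

Noncompetitive: Vmax,app = Vmax/α with α = 1 + [I]/Ki.
α = Vmax/Vmax,app = 161/55.7 = 2.890.
Ki = [I]/(α − 1) = 0.183/1.890 = 0.0968 µM.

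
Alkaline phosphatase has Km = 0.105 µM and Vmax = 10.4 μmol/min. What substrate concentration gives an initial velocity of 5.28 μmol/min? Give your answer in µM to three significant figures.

0.108 µM

The required fractional saturation is v/Vmax = 5.28/10.4 = 0.5077.
Then [S]/(Km+[S]) = 0.5077 ⇒ [S] = 0.105 × 0.5077/(1 − 0.5077) = 0.108 µM.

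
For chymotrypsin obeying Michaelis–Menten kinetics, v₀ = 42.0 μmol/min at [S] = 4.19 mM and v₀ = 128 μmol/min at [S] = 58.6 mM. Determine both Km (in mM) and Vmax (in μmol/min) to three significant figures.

From v = Vmax[S]/(Km+[S]), each point gives Vmax = v(Km+[S])/[S].
Equating: 42.0(Km+4.19)/4.19 = 128(Km+58.6)/58.6.
10.02·Km + 42.0 = 2.184·Km + 128, so (10.02 − 2.184)·Km = 128 − 42.0.
Km = 86.00/7.840 = 11.0 mM; then Vmax = 42.0(11.0+4.19)/4.19 = 152 μmol/min.

Km = 11.0 mM; Vmax = 152 μmol/min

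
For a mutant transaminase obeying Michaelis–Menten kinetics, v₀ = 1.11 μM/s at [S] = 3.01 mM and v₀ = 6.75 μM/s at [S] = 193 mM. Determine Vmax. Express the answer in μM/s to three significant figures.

In reciprocal form, 1/v = (Km/Vmax)·(1/[S]) + 1/Vmax. The two points give (1/[S], 1/v) = (0.3322, 0.9009) and (0.005181, 0.1481).
Slope = (0.9009 − 0.1481)/(0.3322 − 0.005181) = 2.302; intercept = 0.9009 − 2.302×0.3322 = 0.1362.
Vmax = 1/intercept = 7.34 μM/s; Km = slope × Vmax = 2.302 × 7.34 = 16.9 mM.

7.34 μM/s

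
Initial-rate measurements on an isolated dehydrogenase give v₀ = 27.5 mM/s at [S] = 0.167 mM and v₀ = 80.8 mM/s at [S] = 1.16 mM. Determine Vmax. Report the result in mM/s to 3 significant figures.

120 mM/s

From v = Vmax[S]/(Km+[S]), each point gives Vmax = v(Km+[S])/[S].
Equating: 27.5(Km+0.167)/0.167 = 80.8(Km+1.16)/1.16.
164.7·Km + 27.5 = 69.66·Km + 80.8, so (164.7 − 69.66)·Km = 80.8 − 27.5.
Km = 53.30/95.02 = 0.561 mM; then Vmax = 27.5(0.561+0.167)/0.167 = 120 mM/s.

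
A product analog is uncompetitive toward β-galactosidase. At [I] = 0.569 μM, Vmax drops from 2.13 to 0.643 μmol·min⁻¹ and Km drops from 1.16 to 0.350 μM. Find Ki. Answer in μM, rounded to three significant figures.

Uncompetitive: Vmax,app = Vmax/α (and Km,app = Km/α) with α = 1 + [I]/Ki.
α = Vmax/Vmax,app = 2.13/0.643 = 3.313.
Ki = [I]/(α − 1) = 0.569/2.313 = 0.246 μM.

0.246 μM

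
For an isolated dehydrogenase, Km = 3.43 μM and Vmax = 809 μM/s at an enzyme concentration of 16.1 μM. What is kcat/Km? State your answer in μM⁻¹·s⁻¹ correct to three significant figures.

14.6 μM⁻¹·s⁻¹

kcat = Vmax/[E]total = 809/16.1 = 50.2 s⁻¹.
kcat/Km = 50.2/3.43 = 14.6 μM⁻¹·s⁻¹.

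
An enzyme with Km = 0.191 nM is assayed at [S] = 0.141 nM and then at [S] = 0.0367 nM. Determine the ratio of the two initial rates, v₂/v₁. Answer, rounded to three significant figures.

0.380

The fractional saturations are [S]/(Km+[S]) = 0.141/0.3320 = 0.4247 and 0.0367/0.2277 = 0.1612.
v₂/v₁ is just their ratio: 0.1612/0.4247 = 0.380.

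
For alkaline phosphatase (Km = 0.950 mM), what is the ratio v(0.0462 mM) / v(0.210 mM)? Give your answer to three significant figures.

0.256

Since Vmax cancels, v₂/v₁ = [S]₂(Km+[S]₁) / [S]₁(Km+[S]₂).
= 0.0462×(0.950+0.210) / (0.210×(0.950+0.0462)) = 0.05359/0.2092 = 0.256.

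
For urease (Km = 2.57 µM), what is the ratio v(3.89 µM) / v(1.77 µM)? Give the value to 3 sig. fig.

Since Vmax cancels, v₂/v₁ = [S]₂(Km+[S]₁) / [S]₁(Km+[S]₂).
= 3.89×(2.57+1.77) / (1.77×(2.57+3.89)) = 16.88/11.43 = 1.48.

1.48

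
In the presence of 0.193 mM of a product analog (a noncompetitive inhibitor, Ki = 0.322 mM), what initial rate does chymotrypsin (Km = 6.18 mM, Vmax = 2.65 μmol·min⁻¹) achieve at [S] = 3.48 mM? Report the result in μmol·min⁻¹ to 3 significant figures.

With α = 1 + [I]/Ki = 1 + 0.193/0.322 = 1.599, the noncompetitive rate law is v = (Vmax/α)·[S] / (Km + [S]).
v = (2.65/1.599)×3.48 / (6.18 + 3.48) = 5.766/9.660 = 0.597 μmol·min⁻¹.

0.597 μmol·min⁻¹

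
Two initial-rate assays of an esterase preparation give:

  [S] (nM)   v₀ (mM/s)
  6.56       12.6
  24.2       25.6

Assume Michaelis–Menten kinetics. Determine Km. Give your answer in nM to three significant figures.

15.1 nM

In reciprocal form, 1/v = (Km/Vmax)·(1/[S]) + 1/Vmax. The two points give (1/[S], 1/v) = (0.1524, 0.07937) and (0.04132, 0.03906).
Slope = (0.07937 − 0.03906)/(0.1524 − 0.04132) = 0.3627; intercept = 0.07937 − 0.3627×0.1524 = 0.02407.
Vmax = 1/intercept = 41.5 mM/s; Km = slope × Vmax = 0.3627 × 41.5 = 15.1 nM.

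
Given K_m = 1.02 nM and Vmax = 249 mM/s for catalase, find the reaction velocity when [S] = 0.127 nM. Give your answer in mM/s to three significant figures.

27.6 mM/s

v = Vmax·[S]/(Km + [S]) = 249 × 0.127 / (1.02 + 0.127)
  = 31.62 / 1.147 = 27.6 mM/s.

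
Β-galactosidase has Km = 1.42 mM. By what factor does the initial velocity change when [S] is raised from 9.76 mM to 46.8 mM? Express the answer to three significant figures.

1.11

The fractional saturations are [S]/(Km+[S]) = 9.76/11.18 = 0.8730 and 46.8/48.22 = 0.9706.
v₂/v₁ is just their ratio: 0.9706/0.8730 = 1.11.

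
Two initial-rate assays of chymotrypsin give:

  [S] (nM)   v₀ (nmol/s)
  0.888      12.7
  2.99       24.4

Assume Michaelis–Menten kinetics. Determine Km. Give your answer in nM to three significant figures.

1.91 nM

In reciprocal form, 1/v = (Km/Vmax)·(1/[S]) + 1/Vmax. The two points give (1/[S], 1/v) = (1.126, 0.07874) and (0.3344, 0.04098).
Slope = (0.07874 − 0.04098)/(1.126 − 0.3344) = 0.04769; intercept = 0.07874 − 0.04769×1.126 = 0.02503.
Vmax = 1/intercept = 39.9 nmol/s; Km = slope × Vmax = 0.04769 × 39.9 = 1.91 nM.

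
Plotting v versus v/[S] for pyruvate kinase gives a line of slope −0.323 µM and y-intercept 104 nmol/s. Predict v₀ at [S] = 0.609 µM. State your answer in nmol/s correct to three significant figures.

In the Eadie–Hofstee form v = Vmax − Km·(v/[S]), the slope is −Km and the intercept is Vmax, so Km = 0.323 µM and Vmax = 104 nmol/s.
v = 104 × 0.609/(0.323 + 0.609) = 68.0 nmol/s.

68.0 nmol/s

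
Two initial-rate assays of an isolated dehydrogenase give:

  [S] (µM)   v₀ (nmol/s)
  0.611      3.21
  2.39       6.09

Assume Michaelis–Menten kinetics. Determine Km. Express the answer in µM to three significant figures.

From v = Vmax[S]/(Km+[S]), each point gives Vmax = v(Km+[S])/[S].
Equating: 3.21(Km+0.611)/0.611 = 6.09(Km+2.39)/2.39.
5.254·Km + 3.21 = 2.548·Km + 6.09, so (5.254 − 2.548)·Km = 6.09 − 3.21.
Km = 2.880/2.706 = 1.06 µM; then Vmax = 3.21(1.06+0.611)/0.611 = 8.80 nmol/s.

1.06 µM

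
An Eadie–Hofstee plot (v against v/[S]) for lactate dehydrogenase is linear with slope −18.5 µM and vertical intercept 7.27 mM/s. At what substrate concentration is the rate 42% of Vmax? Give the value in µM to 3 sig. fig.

The Eadie–Hofstee slope gives Km = 18.5 µM (slope = −Km).
v/Vmax = [S]/(Km+[S]) = 0.42 ⇒ [S] = Km·0.42/(1−0.42) = 18.5 × 0.7241 = 13.4 µM.

13.4 µM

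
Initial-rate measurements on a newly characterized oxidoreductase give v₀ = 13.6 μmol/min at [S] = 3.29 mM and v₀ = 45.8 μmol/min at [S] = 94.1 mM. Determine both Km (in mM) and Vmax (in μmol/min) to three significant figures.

Km = 8.83 mM; Vmax = 50.1 μmol/min

From v = Vmax[S]/(Km+[S]), each point gives Vmax = v(Km+[S])/[S].
Equating: 13.6(Km+3.29)/3.29 = 45.8(Km+94.1)/94.1.
4.134·Km + 13.6 = 0.4867·Km + 45.8, so (4.134 − 0.4867)·Km = 45.8 − 13.6.
Km = 32.20/3.647 = 8.83 mM; then Vmax = 13.6(8.83+3.29)/3.29 = 50.1 μmol/min.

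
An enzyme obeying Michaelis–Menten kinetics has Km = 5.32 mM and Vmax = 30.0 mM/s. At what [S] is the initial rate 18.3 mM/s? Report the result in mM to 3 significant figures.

8.32 mM

Rearranging v = Vmax[S]/(Km+[S]) gives [S] = Km·v/(Vmax − v).
[S] = 5.32 × 18.3 / (30.0 − 18.3) = 97.36/11.70 = 8.32 mM.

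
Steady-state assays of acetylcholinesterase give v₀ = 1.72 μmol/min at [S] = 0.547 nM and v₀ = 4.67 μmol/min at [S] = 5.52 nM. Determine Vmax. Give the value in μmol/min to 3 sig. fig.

In reciprocal form, 1/v = (Km/Vmax)·(1/[S]) + 1/Vmax. The two points give (1/[S], 1/v) = (1.828, 0.5814) and (0.1812, 0.2141).
Slope = (0.5814 − 0.2141)/(1.828 − 0.1812) = 0.2230; intercept = 0.5814 − 0.2230×1.828 = 0.1737.
Vmax = 1/intercept = 5.76 μmol/min; Km = slope × Vmax = 0.2230 × 5.76 = 1.28 nM.

5.76 μmol/min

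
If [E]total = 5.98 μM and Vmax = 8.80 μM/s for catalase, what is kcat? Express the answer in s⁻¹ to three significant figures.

1.47 s⁻¹

kcat = Vmax/[E]total = 8.80 μM/s / 5.98 μM = 1.47 s⁻¹.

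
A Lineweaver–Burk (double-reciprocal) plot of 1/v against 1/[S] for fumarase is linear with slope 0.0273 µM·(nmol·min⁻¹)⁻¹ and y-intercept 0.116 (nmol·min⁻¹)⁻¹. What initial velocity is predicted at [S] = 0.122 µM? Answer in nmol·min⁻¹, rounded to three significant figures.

The y-intercept is 1/Vmax, so Vmax = 1/0.116 = 8.62 nmol·min⁻¹.
The slope is Km/Vmax, so Km = 0.0273 × 8.62 = 0.235 µM.
Then v = 8.62 × 0.122/(0.235 + 0.122) = 2.94 nmol·min⁻¹.

2.94 nmol·min⁻¹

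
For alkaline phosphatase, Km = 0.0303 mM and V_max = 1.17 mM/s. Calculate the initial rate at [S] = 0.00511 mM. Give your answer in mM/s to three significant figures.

v = Vmax·[S]/(Km + [S]) = 1.17 × 0.00511 / (0.0303 + 0.00511)
  = 0.005979 / 0.03541 = 0.169 mM/s.

0.169 mM/s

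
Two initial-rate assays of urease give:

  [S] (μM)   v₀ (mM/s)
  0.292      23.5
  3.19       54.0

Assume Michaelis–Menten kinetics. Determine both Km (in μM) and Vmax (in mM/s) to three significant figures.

Km = 0.480 μM; Vmax = 62.1 mM/s

From v = Vmax[S]/(Km+[S]), each point gives Vmax = v(Km+[S])/[S].
Equating: 23.5(Km+0.292)/0.292 = 54.0(Km+3.19)/3.19.
80.48·Km + 23.5 = 16.93·Km + 54.0, so (80.48 − 16.93)·Km = 54.0 − 23.5.
Km = 30.50/63.55 = 0.480 μM; then Vmax = 23.5(0.480+0.292)/0.292 = 62.1 mM/s.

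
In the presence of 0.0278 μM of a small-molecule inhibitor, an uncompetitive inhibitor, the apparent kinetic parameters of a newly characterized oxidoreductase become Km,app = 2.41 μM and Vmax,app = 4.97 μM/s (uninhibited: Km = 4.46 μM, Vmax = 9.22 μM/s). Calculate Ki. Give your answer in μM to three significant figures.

Uncompetitive: Vmax,app = Vmax/α (and Km,app = Km/α) with α = 1 + [I]/Ki.
α = Vmax/Vmax,app = 9.22/4.97 = 1.855.
Since α = 1 + [I]/Ki, [I]/Ki = 1.855 − 1 = 0.8551 and Ki = 0.0278/0.8551 = 0.0325 μM.

0.0325 μM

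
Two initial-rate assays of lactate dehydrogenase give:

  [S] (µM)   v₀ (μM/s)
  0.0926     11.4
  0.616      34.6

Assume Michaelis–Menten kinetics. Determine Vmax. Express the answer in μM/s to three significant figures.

From v = Vmax[S]/(Km+[S]), each point gives Vmax = v(Km+[S])/[S].
Equating: 11.4(Km+0.0926)/0.0926 = 34.6(Km+0.616)/0.616.
123.1·Km + 11.4 = 56.17·Km + 34.6, so (123.1 − 56.17)·Km = 34.6 − 11.4.
Km = 23.20/66.94 = 0.347 µM; then Vmax = 11.4(0.347+0.0926)/0.0926 = 54.1 μM/s.

54.1 μM/s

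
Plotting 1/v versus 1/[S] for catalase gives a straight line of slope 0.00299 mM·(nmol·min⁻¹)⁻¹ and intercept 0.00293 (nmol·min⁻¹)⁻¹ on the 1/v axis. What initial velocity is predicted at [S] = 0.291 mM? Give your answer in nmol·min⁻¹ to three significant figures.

The y-intercept is 1/Vmax, so Vmax = 1/0.00293 = 341 nmol·min⁻¹.
The slope is Km/Vmax, so Km = 0.00299 × 341 = 1.02 mM.
Then v = 341 × 0.291/(1.02 + 0.291) = 75.7 nmol·min⁻¹.

75.7 nmol·min⁻¹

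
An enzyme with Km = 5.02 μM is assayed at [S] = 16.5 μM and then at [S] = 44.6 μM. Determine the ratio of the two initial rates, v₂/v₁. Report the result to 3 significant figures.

The fractional saturations are [S]/(Km+[S]) = 16.5/21.52 = 0.7667 and 44.6/49.62 = 0.8988.
v₂/v₁ is just their ratio: 0.8988/0.7667 = 1.17.

1.17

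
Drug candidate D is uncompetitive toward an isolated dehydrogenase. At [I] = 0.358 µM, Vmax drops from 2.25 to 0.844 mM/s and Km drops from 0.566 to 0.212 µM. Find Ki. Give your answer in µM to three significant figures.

Uncompetitive: Vmax,app = Vmax/α (and Km,app = Km/α) with α = 1 + [I]/Ki.
α = Vmax/Vmax,app = 2.25/0.844 = 2.666.
Since α = 1 + [I]/Ki, [I]/Ki = 2.666 − 1 = 1.666 and Ki = 0.358/1.666 = 0.215 µM.

0.215 µM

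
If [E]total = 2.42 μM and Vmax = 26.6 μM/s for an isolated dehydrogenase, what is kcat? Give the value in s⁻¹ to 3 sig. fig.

kcat = Vmax/[E]total = 26.6 μM/s / 2.42 μM = 11.0 s⁻¹.

11.0 s⁻¹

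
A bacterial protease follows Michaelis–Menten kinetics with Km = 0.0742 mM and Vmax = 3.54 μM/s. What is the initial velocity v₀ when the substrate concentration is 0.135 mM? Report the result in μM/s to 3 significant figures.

2.28 μM/s

v = Vmax·[S]/(Km + [S]) = 3.54 × 0.135 / (0.0742 + 0.135)
  = 0.4779 / 0.2092 = 2.28 μM/s.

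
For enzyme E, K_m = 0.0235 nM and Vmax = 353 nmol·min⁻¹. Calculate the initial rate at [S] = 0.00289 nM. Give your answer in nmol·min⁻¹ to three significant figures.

[S]/(Km+[S]) = 0.00289/0.02639 = 0.1095, the fractional saturation.
v = 0.1095 × Vmax = 0.1095 × 353 = 38.7 nmol·min⁻¹.

38.7 nmol·min⁻¹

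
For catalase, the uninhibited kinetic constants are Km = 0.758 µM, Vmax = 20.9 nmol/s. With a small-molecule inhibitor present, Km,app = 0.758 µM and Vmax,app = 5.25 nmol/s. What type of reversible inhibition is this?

Vmax decreases (20.9 → 5.25 nmol/s) while Km is unchanged — pure noncompetitive inhibition.

noncompetitive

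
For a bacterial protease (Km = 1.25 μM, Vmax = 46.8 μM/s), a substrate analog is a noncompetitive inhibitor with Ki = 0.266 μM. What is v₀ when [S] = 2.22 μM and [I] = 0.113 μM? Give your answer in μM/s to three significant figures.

21.0 μM/s

With α = 1 + [I]/Ki = 1 + 0.113/0.266 = 1.425, the noncompetitive rate law is v = (Vmax/α)·[S] / (Km + [S]).
v = (46.8/1.425)×2.22 / (1.25 + 2.22) = 72.92/3.470 = 21.0 μM/s.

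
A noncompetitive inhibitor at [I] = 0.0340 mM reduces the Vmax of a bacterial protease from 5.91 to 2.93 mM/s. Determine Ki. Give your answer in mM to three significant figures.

Noncompetitive: Vmax,app = Vmax/α with α = 1 + [I]/Ki.
α = Vmax/Vmax,app = 5.91/2.93 = 2.017.
Ki = [I]/(α − 1) = 0.0340/1.017 = 0.0334 mM.

0.0334 mM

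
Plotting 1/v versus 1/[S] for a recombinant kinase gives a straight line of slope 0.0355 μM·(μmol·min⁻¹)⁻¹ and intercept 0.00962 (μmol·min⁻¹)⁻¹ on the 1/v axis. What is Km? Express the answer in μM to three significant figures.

3.69 μM

y-intercept = 1/Vmax ⇒ Vmax = 104 μmol·min⁻¹; slope = Km/Vmax ⇒ Km = slope × Vmax.
Km = 0.0355 × 104 = 3.69 μM.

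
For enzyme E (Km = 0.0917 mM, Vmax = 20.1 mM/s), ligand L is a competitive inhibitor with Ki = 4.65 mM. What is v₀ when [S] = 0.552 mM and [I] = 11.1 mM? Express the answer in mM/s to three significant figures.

12.9 mM/s

α = 1 + [I]/Ki = 1 + 11.1/4.65 = 3.387.
For a competitive inhibitor, Vmax is unchanged and the apparent Km becomes α·Km: Km,app = 0.311 mM, Vmax,app = 20.1 mM/s.
v = Vmax,app·[S]/(Km,app + [S]) = 20.1 × 0.552/(0.311 + 0.552) = 12.9 mM/s.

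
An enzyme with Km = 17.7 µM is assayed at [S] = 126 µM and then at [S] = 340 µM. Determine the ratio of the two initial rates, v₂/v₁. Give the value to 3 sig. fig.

1.08

The fractional saturations are [S]/(Km+[S]) = 126/143.7 = 0.8768 and 340/357.7 = 0.9505.
v₂/v₁ is just their ratio: 0.9505/0.8768 = 1.08.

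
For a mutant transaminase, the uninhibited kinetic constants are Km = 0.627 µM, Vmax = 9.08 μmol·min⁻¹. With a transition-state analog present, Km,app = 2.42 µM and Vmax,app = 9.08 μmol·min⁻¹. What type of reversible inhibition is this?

competitive

Km increases (0.627 → 2.42 µM) while Vmax is unchanged — the hallmark of competitive inhibition.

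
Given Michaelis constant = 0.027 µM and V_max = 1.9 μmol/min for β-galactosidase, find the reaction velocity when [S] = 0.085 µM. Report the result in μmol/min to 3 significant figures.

[S]/(Km+[S]) = 0.085/0.1120 = 0.7589, the fractional saturation.
v = 0.7589 × Vmax = 0.7589 × 1.9 = 1.44 μmol/min.

1.44 μmol/min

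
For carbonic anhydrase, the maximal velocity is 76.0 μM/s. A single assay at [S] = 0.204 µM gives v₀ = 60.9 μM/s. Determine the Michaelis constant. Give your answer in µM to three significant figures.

0.0506 µM

From v = Vmax[S]/(Km+[S]), Km = [S](Vmax − v)/v.
Km = 0.204 × (76.0 − 60.9) / 60.9 = 3.080/60.9 = 0.0506 µM.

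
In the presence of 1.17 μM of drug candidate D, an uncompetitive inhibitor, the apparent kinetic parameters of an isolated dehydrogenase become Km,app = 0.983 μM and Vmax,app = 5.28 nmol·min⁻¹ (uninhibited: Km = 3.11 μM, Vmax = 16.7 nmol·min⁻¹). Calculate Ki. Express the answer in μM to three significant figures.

Uncompetitive: Vmax,app = Vmax/α (and Km,app = Km/α) with α = 1 + [I]/Ki.
α = Vmax/Vmax,app = 16.7/5.28 = 3.163.
Ki = [I]/(α − 1) = 1.17/2.163 = 0.541 μM.

0.541 μM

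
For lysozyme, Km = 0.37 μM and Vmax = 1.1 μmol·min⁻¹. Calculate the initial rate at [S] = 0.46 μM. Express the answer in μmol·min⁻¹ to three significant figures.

v = Vmax·[S]/(Km + [S]) = 1.1 × 0.46 / (0.37 + 0.46)
  = 0.5060 / 0.8300 = 0.610 μmol·min⁻¹.

0.610 μmol·min⁻¹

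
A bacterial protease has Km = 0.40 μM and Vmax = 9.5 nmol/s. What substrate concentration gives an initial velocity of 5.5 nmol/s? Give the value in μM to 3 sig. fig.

0.550 μM

The required fractional saturation is v/Vmax = 5.5/9.5 = 0.5789.
Then [S]/(Km+[S]) = 0.5789 ⇒ [S] = 0.40 × 0.5789/(1 − 0.5789) = 0.550 μM.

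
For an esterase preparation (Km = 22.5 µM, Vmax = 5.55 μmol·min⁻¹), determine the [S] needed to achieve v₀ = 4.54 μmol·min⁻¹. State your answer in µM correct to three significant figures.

The required fractional saturation is v/Vmax = 4.54/5.55 = 0.8180.
Then [S]/(Km+[S]) = 0.8180 ⇒ [S] = 22.5 × 0.8180/(1 − 0.8180) = 101 µM.

101 µM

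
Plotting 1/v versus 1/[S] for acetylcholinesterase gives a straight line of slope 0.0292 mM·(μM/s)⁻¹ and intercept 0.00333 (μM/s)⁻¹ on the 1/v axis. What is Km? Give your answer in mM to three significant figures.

8.77 mM

y-intercept = 1/Vmax ⇒ Vmax = 300 μM/s; slope = Km/Vmax ⇒ Km = slope × Vmax.
Km = 0.0292 × 300 = 8.77 mM.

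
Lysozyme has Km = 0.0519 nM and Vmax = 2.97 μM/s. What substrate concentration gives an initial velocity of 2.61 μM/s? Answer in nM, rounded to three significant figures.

The required fractional saturation is v/Vmax = 2.61/2.97 = 0.8788.
Then [S]/(Km+[S]) = 0.8788 ⇒ [S] = 0.0519 × 0.8788/(1 − 0.8788) = 0.376 nM.

0.376 nM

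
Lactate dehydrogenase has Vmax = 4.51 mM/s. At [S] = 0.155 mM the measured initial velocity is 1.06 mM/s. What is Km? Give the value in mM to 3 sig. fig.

From v = Vmax[S]/(Km+[S]), Km = [S](Vmax − v)/v.
Km = 0.155 × (4.51 − 1.06) / 1.06 = 0.5347/1.06 = 0.504 mM.

0.504 mM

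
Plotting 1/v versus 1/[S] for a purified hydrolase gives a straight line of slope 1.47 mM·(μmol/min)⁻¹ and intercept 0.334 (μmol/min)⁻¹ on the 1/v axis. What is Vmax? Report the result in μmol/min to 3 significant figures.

2.99 μmol/min

The y-intercept of a Lineweaver–Burk plot equals 1/Vmax, so Vmax = 1/0.334 = 2.99 μmol/min.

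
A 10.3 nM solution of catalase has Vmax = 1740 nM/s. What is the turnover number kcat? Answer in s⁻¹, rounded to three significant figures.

kcat = Vmax/[E]total = 1740 nM/s / 10.3 nM = 169 s⁻¹.

169 s⁻¹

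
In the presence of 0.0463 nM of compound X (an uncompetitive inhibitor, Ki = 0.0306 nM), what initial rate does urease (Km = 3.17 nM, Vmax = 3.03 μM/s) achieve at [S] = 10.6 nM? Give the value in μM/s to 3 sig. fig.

α = 1 + [I]/Ki = 1 + 0.0463/0.0306 = 2.513.
For an uncompetitive inhibitor, both parameters are divided by α, giving Vmax/α and Km/α: Km,app = 1.26 nM, Vmax,app = 1.21 μM/s.
v = Vmax,app·[S]/(Km,app + [S]) = 1.21 × 10.6/(1.26 + 10.6) = 1.08 μM/s.

1.08 μM/s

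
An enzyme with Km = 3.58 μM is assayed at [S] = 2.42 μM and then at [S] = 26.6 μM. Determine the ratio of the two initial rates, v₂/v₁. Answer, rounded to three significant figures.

Since Vmax cancels, v₂/v₁ = [S]₂(Km+[S]₁) / [S]₁(Km+[S]₂).
= 26.6×(3.58+2.42) / (2.42×(3.58+26.6)) = 159.6/73.04 = 2.19.

2.19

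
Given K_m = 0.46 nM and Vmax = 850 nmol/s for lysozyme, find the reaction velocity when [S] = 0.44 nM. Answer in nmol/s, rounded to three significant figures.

v = Vmax·[S]/(Km + [S]) = 850 × 0.44 / (0.46 + 0.44)
  = 374.0 / 0.9000 = 416 nmol/s.

416 nmol/s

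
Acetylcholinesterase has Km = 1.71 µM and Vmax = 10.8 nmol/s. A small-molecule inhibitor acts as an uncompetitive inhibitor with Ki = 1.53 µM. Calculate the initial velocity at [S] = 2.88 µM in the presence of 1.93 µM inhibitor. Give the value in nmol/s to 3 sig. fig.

With α = 1 + [I]/Ki = 1 + 1.93/1.53 = 2.261, the uncompetitive rate law is v = (Vmax/α)·[S] / (Km/α + [S]).
v = (10.8/2.261)×2.88 / (1.71/2.261 + 2.88) = 13.75/3.636 = 3.78 nmol/s.

3.78 nmol/s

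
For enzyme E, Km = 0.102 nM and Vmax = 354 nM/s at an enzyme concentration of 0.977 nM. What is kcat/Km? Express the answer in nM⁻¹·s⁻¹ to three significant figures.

kcat = Vmax/[E]total = 354/0.977 = 362 s⁻¹.
kcat/Km = 362/0.102 = 3550 nM⁻¹·s⁻¹.

3550 nM⁻¹·s⁻¹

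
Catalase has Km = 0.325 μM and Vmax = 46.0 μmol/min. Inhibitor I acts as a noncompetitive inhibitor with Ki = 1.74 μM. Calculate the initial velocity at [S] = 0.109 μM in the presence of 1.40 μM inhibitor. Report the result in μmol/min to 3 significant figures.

With α = 1 + [I]/Ki = 1 + 1.40/1.74 = 1.805, the noncompetitive rate law is v = (Vmax/α)·[S] / (Km + [S]).
v = (46.0/1.805)×0.109 / (0.325 + 0.109) = 2.778/0.4340 = 6.40 μmol/min.

6.40 μmol/min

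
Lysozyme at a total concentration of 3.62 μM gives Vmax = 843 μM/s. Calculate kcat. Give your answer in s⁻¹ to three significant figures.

kcat = Vmax/[E]total = 843 μM/s / 3.62 μM = 233 s⁻¹.

233 s⁻¹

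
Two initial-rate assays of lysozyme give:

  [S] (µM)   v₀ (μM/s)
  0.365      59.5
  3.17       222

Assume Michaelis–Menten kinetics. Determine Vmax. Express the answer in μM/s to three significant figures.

344 μM/s

From v = Vmax[S]/(Km+[S]), each point gives Vmax = v(Km+[S])/[S].
Equating: 59.5(Km+0.365)/0.365 = 222(Km+3.17)/3.17.
163.0·Km + 59.5 = 70.03·Km + 222, so (163.0 − 70.03)·Km = 222 − 59.5.
Km = 162.5/92.98 = 1.75 µM; then Vmax = 59.5(1.75+0.365)/0.365 = 344 μM/s.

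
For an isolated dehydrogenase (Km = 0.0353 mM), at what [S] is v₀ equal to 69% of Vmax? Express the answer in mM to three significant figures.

0.0786 mM

v/Vmax = [S]/(Km+[S]) = 0.69, so [S] = Km·0.69/(1 − 0.69) = 0.0353 × 2.226.
[S] = 0.0786 mM.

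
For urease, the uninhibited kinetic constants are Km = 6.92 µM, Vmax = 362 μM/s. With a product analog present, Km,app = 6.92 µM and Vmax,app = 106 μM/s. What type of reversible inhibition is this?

noncompetitive

Vmax decreases (362 → 106 μM/s) while Km is unchanged — pure noncompetitive inhibition.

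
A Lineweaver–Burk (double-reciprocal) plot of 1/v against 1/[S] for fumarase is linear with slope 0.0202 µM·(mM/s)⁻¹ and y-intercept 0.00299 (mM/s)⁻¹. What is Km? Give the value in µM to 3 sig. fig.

6.76 µM

y-intercept = 1/Vmax ⇒ Vmax = 334 mM/s; slope = Km/Vmax ⇒ Km = slope × Vmax.
Km = 0.0202 × 334 = 6.76 µM.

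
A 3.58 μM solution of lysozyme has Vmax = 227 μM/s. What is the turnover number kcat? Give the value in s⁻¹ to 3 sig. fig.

kcat = Vmax/[E]total = 227 μM/s / 3.58 μM = 63.4 s⁻¹.

63.4 s⁻¹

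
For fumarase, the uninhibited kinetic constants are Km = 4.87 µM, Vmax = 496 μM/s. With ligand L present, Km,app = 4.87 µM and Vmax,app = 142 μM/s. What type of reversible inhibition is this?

noncompetitive

Vmax decreases (496 → 142 μM/s) while Km is unchanged — pure noncompetitive inhibition.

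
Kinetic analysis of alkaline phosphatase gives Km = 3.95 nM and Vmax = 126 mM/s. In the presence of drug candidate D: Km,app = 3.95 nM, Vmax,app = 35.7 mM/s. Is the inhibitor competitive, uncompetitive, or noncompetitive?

noncompetitive

Vmax decreases (126 → 35.7 mM/s) while Km is unchanged — pure noncompetitive inhibition.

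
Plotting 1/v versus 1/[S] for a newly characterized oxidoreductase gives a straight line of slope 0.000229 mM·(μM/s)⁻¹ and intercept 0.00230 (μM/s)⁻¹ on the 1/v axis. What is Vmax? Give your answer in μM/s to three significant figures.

435 μM/s

The y-intercept of a Lineweaver–Burk plot equals 1/Vmax, so Vmax = 1/0.00230 = 435 μM/s.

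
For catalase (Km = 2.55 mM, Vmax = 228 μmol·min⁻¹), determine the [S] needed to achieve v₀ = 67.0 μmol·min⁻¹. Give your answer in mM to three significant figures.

1.06 mM

Rearranging v = Vmax[S]/(Km+[S]) gives [S] = Km·v/(Vmax − v).
[S] = 2.55 × 67.0 / (228 − 67.0) = 170.8/161.0 = 1.06 mM.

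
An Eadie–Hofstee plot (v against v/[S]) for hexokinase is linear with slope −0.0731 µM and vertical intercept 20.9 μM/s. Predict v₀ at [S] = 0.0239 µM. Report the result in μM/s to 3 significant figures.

In the Eadie–Hofstee form v = Vmax − Km·(v/[S]), the slope is −Km and the intercept is Vmax, so Km = 0.0731 µM and Vmax = 20.9 μM/s.
v = 20.9 × 0.0239/(0.0731 + 0.0239) = 5.15 μM/s.

5.15 μM/s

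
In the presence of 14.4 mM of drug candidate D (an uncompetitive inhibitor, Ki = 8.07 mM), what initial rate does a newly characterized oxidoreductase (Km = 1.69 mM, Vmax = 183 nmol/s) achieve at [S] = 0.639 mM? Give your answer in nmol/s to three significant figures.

With α = 1 + [I]/Ki = 1 + 14.4/8.07 = 2.784, the uncompetitive rate law is v = (Vmax/α)·[S] / (Km/α + [S]).
v = (183/2.784)×0.639 / (1.69/2.784 + 0.639) = 42.00/1.246 = 33.7 nmol/s.

33.7 nmol/s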